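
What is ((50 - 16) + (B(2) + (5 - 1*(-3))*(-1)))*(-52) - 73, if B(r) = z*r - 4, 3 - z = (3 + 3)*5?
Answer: 1591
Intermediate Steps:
z = -27 (z = 3 - (3 + 3)*5 = 3 - 6*5 = 3 - 1*30 = 3 - 30 = -27)
B(r) = -4 - 27*r (B(r) = -27*r - 4 = -4 - 27*r)
((50 - 16) + (B(2) + (5 - 1*(-3))*(-1)))*(-52) - 73 = ((50 - 16) + ((-4 - 27*2) + (5 - 1*(-3))*(-1)))*(-52) - 73 = (34 + ((-4 - 54) + (5 + 3)*(-1)))*(-52) - 73 = (34 + (-58 + 8*(-1)))*(-52) - 73 = (34 + (-58 - 8))*(-52) - 73 = (34 - 66)*(-52) - 73 = -32*(-52) - 73 = 1664 - 73 = 1591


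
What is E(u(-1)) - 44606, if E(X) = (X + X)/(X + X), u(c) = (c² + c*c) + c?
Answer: -44605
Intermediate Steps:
u(c) = c + 2*c² (u(c) = (c² + c²) + c = 2*c² + c = c + 2*c²)
E(X) = 1 (E(X) = (2*X)/((2*X)) = (2*X)*(1/(2*X)) = 1)
E(u(-1)) - 44606 = 1 - 44606 = -44605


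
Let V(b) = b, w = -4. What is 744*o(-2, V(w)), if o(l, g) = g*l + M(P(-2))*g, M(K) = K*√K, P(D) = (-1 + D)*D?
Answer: 5952 - 17856*√6 ≈ -37786.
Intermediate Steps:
P(D) = D*(-1 + D)
M(K) = K^(3/2)
o(l, g) = g*l + 6*g*√6 (o(l, g) = g*l + (-2*(-1 - 2))^(3/2)*g = g*l + (-2*(-3))^(3/2)*g = g*l + 6^(3/2)*g = g*l + (6*√6)*g = g*l + 6*g*√6)
744*o(-2, V(w)) = 744*(-4*(-2 + 6*√6)) = 744*(8 - 24*√6) = 5952 - 17856*√6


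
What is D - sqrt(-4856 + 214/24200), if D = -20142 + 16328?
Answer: -3814 - I*sqrt(58757493)/110 ≈ -3814.0 - 69.685*I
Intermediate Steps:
D = -3814
D - sqrt(-4856 + 214/24200) = -3814 - sqrt(-4856 + 214/24200) = -3814 - sqrt(-4856 + 214*(1/24200)) = -3814 - sqrt(-4856 + 107/12100) = -3814 - sqrt(-58757493/12100) = -3814 - I*sqrt(58757493)/110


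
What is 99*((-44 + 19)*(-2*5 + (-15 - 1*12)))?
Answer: 91575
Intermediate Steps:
99*((-44 + 19)*(-2*5 + (-15 - 1*12))) = 99*(-25*(-10 + (-15 - 12))) = 99*(-25*(-10 - 27)) = 99*(-25*(-37)) = 99*925 = 91575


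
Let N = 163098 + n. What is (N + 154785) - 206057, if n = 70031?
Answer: 181857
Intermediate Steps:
N = 233129 (N = 163098 + 70031 = 233129)
(N + 154785) - 206057 = (233129 + 154785) - 206057 = 387914 - 206057 = 181857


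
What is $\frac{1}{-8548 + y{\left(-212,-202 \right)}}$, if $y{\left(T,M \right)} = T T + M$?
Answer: $\frac{1}{36194} \approx 2.7629 \cdot 10^{-5}$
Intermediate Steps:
$y{\left(T,M \right)} = M + T^{2}$ ($y{\left(T,M \right)} = T^{2} + M = M + T^{2}$)
$\frac{1}{-8548 + y{\left(-212,-202 \right)}} = \frac{1}{-8548 - \left(202 - \left(-212\right)^{2}\right)} = \frac{1}{-8548 + \left(-202 + 44944\right)} = \frac{1}{-8548 + 44742} = \frac{1}{36194}$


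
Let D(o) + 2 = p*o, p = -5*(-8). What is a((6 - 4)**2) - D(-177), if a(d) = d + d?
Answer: 7090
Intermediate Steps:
p = 40
D(o) = -2 + 40*o
a(d) = 2*d
a((6 - 4)**2) - D(-177) = 2*(6 - 4)**2 - (-2 + 40*(-177)) = 2*2**2 - (-2 - 7080) = 2*4 - 1*(-7082) = 8 + 7082 = 7090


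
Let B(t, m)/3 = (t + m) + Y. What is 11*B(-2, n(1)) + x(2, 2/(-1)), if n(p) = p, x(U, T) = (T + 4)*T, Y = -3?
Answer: -136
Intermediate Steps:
x(U, T) = T*(4 + T) (x(U, T) = (4 + T)*T = T*(4 + T))
B(t, m) = -9 + 3*m + 3*t (B(t, m) = 3*((t + m) - 3) = 3*((m + t) - 3) = 3*(-3 + m + t) = -9 + 3*m + 3*t)
11*B(-2, n(1)) + x(2, 2/(-1)) = 11*(-9 + 3*1 + 3*(-2)) + (2/(-1))*(4 + 2/(-1)) = 11*(-9 + 3 - 6) + (2*(-1))*(4 + 2*(-1)) = 11*(-12) - 2*(4 - 2) = -132 - 2*2 = -132 - 4 = -136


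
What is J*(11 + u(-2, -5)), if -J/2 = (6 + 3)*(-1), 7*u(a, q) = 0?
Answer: 198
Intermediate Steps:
u(a, q) = 0 (u(a, q) = (⅐)*0 = 0)
J = 18 (J = -2*(6 + 3)*(-1) = -18*(-1) = -2*(-9) = 18)
J*(11 + u(-2, -5)) = 18*(11 + 0) = 18*11 = 198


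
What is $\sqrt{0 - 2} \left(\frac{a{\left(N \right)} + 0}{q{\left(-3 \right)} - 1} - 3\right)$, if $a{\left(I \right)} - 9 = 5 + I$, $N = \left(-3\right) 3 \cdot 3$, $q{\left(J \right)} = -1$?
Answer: $\frac{7 i \sqrt{2}}{2} \approx 4.9497 i$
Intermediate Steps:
$N = -27$ ($N = \left(-9\right) 3 = -27$)
$a{\left(I \right)} = 14 + I$ ($a{\left(I \right)} = 9 + \left(5 + I\right) = 14 + I$)
$\sqrt{0 - 2} \left(\frac{a{\left(N \right)} + 0}{q{\left(-3 \right)} - 1} - 3\right) = \sqrt{0 - 2} \left(\frac{\left(14 - 27\right) + 0}{-1 - 1} - 3\right) = \sqrt{-2} \left(\frac{-13 + 0}{-2} - 3\right) = i \sqrt{2} \left(\left(-13\right) \left(- \frac{1}{2}\right) - 3\right) = i \sqrt{2} \left(\frac{13}{2} - 3\right) = i \sqrt{2} \cdot \frac{7}{2} = \frac{7 i \sqrt{2}}{2}$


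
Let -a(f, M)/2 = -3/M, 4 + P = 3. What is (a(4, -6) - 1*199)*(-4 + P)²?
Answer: -5000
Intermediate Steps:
P = -1 (P = -4 + 3 = -1)
a(f, M) = 6/M (a(f, M) = -(-6)/M = 6/M)
(a(4, -6) - 1*199)*(-4 + P)² = (6/(-6) - 1*199)*(-4 - 1)² = (6*(-⅙) - 199)*(-5)² = (-1 - 199)*25 = -200*25 = -5000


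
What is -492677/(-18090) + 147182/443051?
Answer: 31563365701/1144970370 ≈ 27.567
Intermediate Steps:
-492677/(-18090) + 147182/443051 = -492677*(-1/18090) + 147182*(1/443051) = 492677/18090 + 21026/63293 = 31563365701/1144970370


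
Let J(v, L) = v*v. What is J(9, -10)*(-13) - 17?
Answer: -1070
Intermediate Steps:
J(v, L) = v²
J(9, -10)*(-13) - 17 = 9²*(-13) - 17 = 81*(-13) - 17 = -1053 - 17 = -1070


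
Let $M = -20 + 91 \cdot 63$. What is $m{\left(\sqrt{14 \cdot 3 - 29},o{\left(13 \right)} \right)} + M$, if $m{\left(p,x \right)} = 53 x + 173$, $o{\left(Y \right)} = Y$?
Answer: $6575$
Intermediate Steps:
$m{\left(p,x \right)} = 173 + 53 x$
$M = 5713$ ($M = -20 + 5733 = 5713$)
$m{\left(\sqrt{14 \cdot 3 - 29},o{\left(13 \right)} \right)} + M = \left(173 + 53 \cdot 13\right) + 5713 = \left(173 + 689\right) + 5713 = 862 + 5713 = 6575$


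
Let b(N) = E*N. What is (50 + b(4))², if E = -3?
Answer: 1444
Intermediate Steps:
b(N) = -3*N
(50 + b(4))² = (50 - 3*4)² = (50 - 12)² = 38² = 1444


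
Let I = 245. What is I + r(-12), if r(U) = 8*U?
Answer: 149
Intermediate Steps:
I + r(-12) = 245 + 8*(-12) = 245 - 96 = 149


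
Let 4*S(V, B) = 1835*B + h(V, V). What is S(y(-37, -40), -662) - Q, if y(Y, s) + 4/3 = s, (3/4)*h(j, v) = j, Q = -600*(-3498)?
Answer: -43245113/18 ≈ -2.4025e+6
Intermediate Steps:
Q = 2098800
h(j, v) = 4*j/3
y(Y, s) = -4/3 + s
S(V, B) = V/3 + 1835*B/4 (S(V, B) = (1835*B + 4*V/3)/4 = V/3 + 1835*B/4)
S(y(-37, -40), -662) - Q = ((-4/3 - 40)/3 + (1835/4)*(-662)) - 1*2098800 = ((⅓)*(-124/3) - 607385/2) - 2098800 = (-124/9 - 607385/2) - 2098800 = -5466713/18 - 2098800 = -43245113/18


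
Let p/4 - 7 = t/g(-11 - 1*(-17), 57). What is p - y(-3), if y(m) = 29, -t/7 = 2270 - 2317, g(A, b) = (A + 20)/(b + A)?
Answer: 41441/13 ≈ 3187.8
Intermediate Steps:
g(A, b) = (20 + A)/(A + b)
t = 329 (t = -7*(2270 - 2317) = -7*(-47) = 329)
p = 41818/13 (p = 28 + 4*(329/(((20 + (-11 - 1*(-17)))/((-11 - 1*(-17)) + 57)))) = 28 + 4*(329/(((20 + (-11 + 17))/((-11 + 17) + 57)))) = 28 + 4*(329/(((20 + 6)/(6 + 57)))) = 28 + 4*(329/((26/63))) = 28 + 4*(329/(((1/63)*26))) = 28 + 4*(329/(26/63)) = 28 + 4*(329*(63/26)) = 28 + 4*(20727/26) = 28 + 41454/13 = 41818/13 ≈ 3216.8)
p - y(-3) = 41818/13 - 1*29 = 41818/13 - 29 = 41441/13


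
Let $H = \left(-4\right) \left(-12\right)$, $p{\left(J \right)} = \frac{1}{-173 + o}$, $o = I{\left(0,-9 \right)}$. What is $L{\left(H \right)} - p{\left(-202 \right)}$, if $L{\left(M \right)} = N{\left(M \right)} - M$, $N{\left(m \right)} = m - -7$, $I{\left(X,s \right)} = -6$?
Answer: $\frac{1254}{179} \approx 7.0056$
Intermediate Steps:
$o = -6$
$p{\left(J \right)} = - \frac{1}{179}$ ($p{\left(J \right)} = \frac{1}{-173 - 6} = \frac{1}{-179} = - \frac{1}{179}$)
$N{\left(m \right)} = 7 + m$ ($N{\left(m \right)} = m + 7 = 7 + m$)
$H = 48$
$L{\left(M \right)} = 7$ ($L{\left(M \right)} = \left(7 + M\right) - M = 7$)
$L{\left(H \right)} - p{\left(-202 \right)} = 7 - - \frac{1}{179} = 7 + \frac{1}{179} = \frac{1254}{179}$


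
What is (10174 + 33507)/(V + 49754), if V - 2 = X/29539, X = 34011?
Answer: 117299369/133616045 ≈ 0.87788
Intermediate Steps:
V = 93089/29539 (V = 2 + 34011/29539 = 93089/29539 ≈ 3.1514)
(10174 + 33507)/(V + 49754) = (10174 + 33507)/(93089/29539 + 49754) = 43681/(1469776495/29539) = 43681*(29539/1469776495) = 117299369/133616045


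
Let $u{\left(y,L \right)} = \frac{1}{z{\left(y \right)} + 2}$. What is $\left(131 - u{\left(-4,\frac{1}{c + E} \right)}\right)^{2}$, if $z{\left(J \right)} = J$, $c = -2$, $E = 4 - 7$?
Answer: $\frac{69169}{4} \approx 17292.0$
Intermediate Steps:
$E = -3$
$u{\left(y,L \right)} = \frac{1}{2 + y}$ ($u{\left(y,L \right)} = \frac{1}{y + 2} = \frac{1}{2 + y}$)
$\left(131 - u{\left(-4,\frac{1}{c + E} \right)}\right)^{2} = \left(131 - \frac{1}{2 - 4}\right)^{2} = \left(131 - \frac{1}{-2}\right)^{2} = \left(131 - - \frac{1}{2}\right)^{2} = \left(131 + \frac{1}{2}\right)^{2} = \left(\frac{263}{2}\right)^{2} = \frac{69169}{4}$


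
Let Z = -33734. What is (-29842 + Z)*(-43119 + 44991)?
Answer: -119014272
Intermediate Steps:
(-29842 + Z)*(-43119 + 44991) = (-29842 - 33734)*(-43119 + 44991) = -63576*1872 = -119014272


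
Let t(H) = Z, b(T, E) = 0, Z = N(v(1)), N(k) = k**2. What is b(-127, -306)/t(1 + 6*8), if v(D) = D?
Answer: 0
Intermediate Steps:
Z = 1 (Z = 1**2 = 1)
t(H) = 1
b(-127, -306)/t(1 + 6*8) = 0/1 = 0*1 = 0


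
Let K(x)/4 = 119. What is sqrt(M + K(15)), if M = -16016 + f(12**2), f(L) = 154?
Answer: 7*I*sqrt(314) ≈ 124.04*I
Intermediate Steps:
K(x) = 476 (K(x) = 4*119 = 476)
M = -15862 (M = -16016 + 154 = -15862)
sqrt(M + K(15)) = sqrt(-15862 + 476) = sqrt(-15386) = 7*I*sqrt(314)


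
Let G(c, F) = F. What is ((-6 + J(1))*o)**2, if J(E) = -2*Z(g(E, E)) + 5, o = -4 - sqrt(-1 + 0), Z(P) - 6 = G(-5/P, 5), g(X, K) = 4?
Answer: 7935 + 4232*I ≈ 7935.0 + 4232.0*I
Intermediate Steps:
Z(P) = 11 (Z(P) = 6 + 5 = 11)
o = -4 - I (o = -4 - sqrt(-1) = -4 - I ≈ -4.0 - 1.0*I)
J(E) = -17 (J(E) = -2*11 + 5 = -22 + 5 = -17)
((-6 + J(1))*o)**2 = ((-6 - 17)*(-4 - I))**2 = (-23*(-4 - I))**2 = (92 + 23*I)**2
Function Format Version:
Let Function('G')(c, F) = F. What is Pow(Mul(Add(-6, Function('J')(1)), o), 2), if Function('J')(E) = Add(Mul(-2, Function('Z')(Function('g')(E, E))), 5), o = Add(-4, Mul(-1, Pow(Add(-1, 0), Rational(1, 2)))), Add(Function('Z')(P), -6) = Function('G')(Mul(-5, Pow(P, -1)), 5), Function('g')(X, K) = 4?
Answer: Add(7935, Mul(4232, I)) ≈ Add(7935.0, Mul(4232.0, I))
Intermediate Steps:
Function('Z')(P) = 11 (Function('Z')(P) = Add(6, 5) = 11)
o = Add(-4, Mul(-1, I)) (o = Add(-4, Mul(-1, Pow(-1, Rational(1, 2)))) = Add(-4, Mul(-1, I)) ≈ Add(-4.0000, Mul(-1.0000, I)))
Function('J')(E) = -17 (Function('J')(E) = Add(Mul(-2, 11), 5) = Add(-22, 5) = -17)
Pow(Mul(Add(-6, Function('J')(1)), o), 2) = Pow(Mul(Add(-6, -17), Add(-4, Mul(-1, I))), 2) = Pow(Mul(-23, Add(-4, Mul(-1, I))), 2) = Pow(Add(92, Mul(23, I)), 2)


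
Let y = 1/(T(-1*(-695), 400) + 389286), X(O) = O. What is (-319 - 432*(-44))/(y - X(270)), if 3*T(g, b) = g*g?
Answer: -30853352387/445738407 ≈ -69.219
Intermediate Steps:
T(g, b) = g²/3 (T(g, b) = (g*g)/3 = g²/3)
y = 3/1650883 (y = 1/((-1*(-695))²/3 + 389286) = 1/((⅓)*695² + 389286) = 1/((⅓)*483025 + 389286) = 1/(483025/3 + 389286) = 1/(1650883/3) = 3/1650883 ≈ 1.8172e-6)
(-319 - 432*(-44))/(y - X(270)) = (-319 - 432*(-44))/(3/1650883 - 1*270) = (-319 + 19008)/(3/1650883 - 270) = 18689/(-445738407/1650883) = 18689*(-1650883/445738407) = -30853352387/445738407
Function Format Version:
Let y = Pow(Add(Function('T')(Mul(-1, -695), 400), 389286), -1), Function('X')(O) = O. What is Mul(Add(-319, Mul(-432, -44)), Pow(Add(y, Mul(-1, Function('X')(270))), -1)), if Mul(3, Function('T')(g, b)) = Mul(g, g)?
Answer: Rational(-30853352387, 445738407) ≈ -69.219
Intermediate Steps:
Function('T')(g, b) = Mul(Rational(1, 3), Pow(g, 2)) (Function('T')(g, b) = Mul(Rational(1, 3), Mul(g, g)) = Mul(Rational(1, 3), Pow(g, 2)))
y = Rational(3, 1650883) (y = Pow(Add(Mul(Rational(1, 3), Pow(Mul(-1, -695), 2)), 389286), -1) = Pow(Add(Mul(Rational(1, 3), Pow(695, 2)), 389286), -1) = Pow(Add(Mul(Rational(1, 3), 483025), 389286), -1) = Pow(Add(Rational(483025, 3), 389286), -1) = Pow(Rational(1650883, 3), -1) = Rational(3, 1650883) ≈ 1.8172e-6)
Mul(Add(-319, Mul(-432, -44)), Pow(Add(y, Mul(-1, Function('X')(270))), -1)) = Mul(Add(-319, Mul(-432, -44)), Pow(Add(Rational(3, 1650883), Mul(-1, 270)), -1)) = Mul(Add(-319, 19008), Pow(Add(Rational(3, 1650883), -270), -1)) = Mul(18689, Pow(Rational(-445738407, 1650883), -1)) = Mul(18689, Rational(-1650883, 445738407)) = Rational(-30853352387, 445738407)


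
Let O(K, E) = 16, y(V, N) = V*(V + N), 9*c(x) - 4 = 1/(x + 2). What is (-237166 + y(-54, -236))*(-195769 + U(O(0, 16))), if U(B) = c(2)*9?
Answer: 86726133427/2 ≈ 4.3363e+10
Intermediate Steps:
c(x) = 4/9 + 1/(9*(2 + x)) (c(x) = 4/9 + 1/(9*(x + 2)) = 4/9 + 1/(9*(2 + x)))
y(V, N) = V*(N + V)
U(B) = 17/4 (U(B) = ((9 + 4*2)/(9*(2 + 2)))*9 = ((1/9)*(9 + 8)/4)*9 = ((1/9)*(1/4)*17)*9 = (17/36)*9 = 17/4)
(-237166 + y(-54, -236))*(-195769 + U(O(0, 16))) = (-237166 - 54*(-236 - 54))*(-195769 + 17/4) = (-237166 - 54*(-290))*(-783059/4) = (-237166 + 15660)*(-783059/4) = -221506*(-783059/4) = 86726133427/2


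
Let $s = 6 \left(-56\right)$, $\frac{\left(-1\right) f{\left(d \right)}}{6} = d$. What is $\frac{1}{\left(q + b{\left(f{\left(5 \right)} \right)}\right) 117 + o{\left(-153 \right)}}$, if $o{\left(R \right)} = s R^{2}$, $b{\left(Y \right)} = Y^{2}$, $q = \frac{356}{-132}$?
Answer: $- \frac{11}{85364835} \approx -1.2886 \cdot 10^{-7}$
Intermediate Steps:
$f{\left(d \right)} = - 6 d$
$s = -336$
$q = - \frac{89}{33}$ ($q = 356 \left(- \frac{1}{132}\right) = - \frac{89}{33} \approx -2.697$)
$o{\left(R \right)} = - 336 R^{2}$
$\frac{1}{\left(q + b{\left(f{\left(5 \right)} \right)}\right) 117 + o{\left(-153 \right)}} = \frac{1}{\left(- \frac{89}{33} + \left(\left(-6\right) 5\right)^{2}\right) 117 - 336 \left(-153\right)^{2}} = \frac{1}{\left(- \frac{89}{33} + \left(-30\right)^{2}\right) 117 - 7865424} = \frac{1}{\left(- \frac{89}{33} + 900\right) 117 - 7865424} = \frac{1}{\frac{29611}{33} \cdot 117 - 7865424} = \frac{1}{\frac{1154829}{11} - 7865424} = \frac{1}{- \frac{85364835}{11}} = - \frac{11}{85364835}$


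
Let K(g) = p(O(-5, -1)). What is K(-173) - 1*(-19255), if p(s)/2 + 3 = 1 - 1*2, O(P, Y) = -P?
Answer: 19247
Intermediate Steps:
p(s) = -8 (p(s) = -6 + 2*(1 - 1*2) = -6 + 2*(1 - 2) = -6 + 2*(-1) = -6 - 2 = -8)
K(g) = -8
K(-173) - 1*(-19255) = -8 - 1*(-19255) = -8 + 19255 = 19247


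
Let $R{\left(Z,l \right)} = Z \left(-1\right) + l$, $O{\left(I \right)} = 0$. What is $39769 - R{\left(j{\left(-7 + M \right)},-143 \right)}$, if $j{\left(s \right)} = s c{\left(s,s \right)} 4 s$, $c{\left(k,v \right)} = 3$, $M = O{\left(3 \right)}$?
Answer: $40500$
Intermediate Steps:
$M = 0$
$j{\left(s \right)} = 12 s^{2}$ ($j{\left(s \right)} = s 3 \cdot 4 s = 3 s 4 s = 12 s^{2}$)
$R{\left(Z,l \right)} = l - Z$ ($R{\left(Z,l \right)} = - Z + l = l - Z$)
$39769 - R{\left(j{\left(-7 + M \right)},-143 \right)} = 39769 - \left(-143 - 12 \left(-7 + 0\right)^{2}\right) = 39769 - \left(-143 - 12 \left(-7\right)^{2}\right) = 39769 - \left(-143 - 12 \cdot 49\right) = 39769 - \left(-143 - 588\right) = 39769 - -731 = 39769 + 731 = 40500$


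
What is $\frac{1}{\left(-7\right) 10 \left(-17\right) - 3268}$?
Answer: $- \frac{1}{2078} \approx -0.00048123$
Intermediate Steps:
$\frac{1}{\left(-7\right) 10 \left(-17\right) - 3268} = \frac{1}{\left(-70\right) \left(-17\right) - 3268} = \frac{1}{1190 - 3268} = \frac{1}{-2078} = - \frac{1}{2078}$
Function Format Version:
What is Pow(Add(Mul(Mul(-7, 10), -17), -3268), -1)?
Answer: Rational(-1, 2078) ≈ -0.00048123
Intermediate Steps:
Pow(Add(Mul(Mul(-7, 10), -17), -3268), -1) = Pow(Add(Mul(-70, -17), -3268), -1) = Pow(Add(1190, -3268), -1) = Pow(-2078, -1) = Rational(-1, 2078)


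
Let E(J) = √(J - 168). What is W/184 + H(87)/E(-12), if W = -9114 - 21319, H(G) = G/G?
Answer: -30433/184 - I*√5/30 ≈ -165.4 - 0.074536*I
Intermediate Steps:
H(G) = 1
W = -30433
E(J) = √(-168 + J)
W/184 + H(87)/E(-12) = -30433/184 + 1/√(-168 - 12) = -30433*1/184 + 1/√(-180) = -30433/184 + 1/(6*I*√5) = -30433/184 + 1*(-I*√5/30) = -30433/184 - I*√5/30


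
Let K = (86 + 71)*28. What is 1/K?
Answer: 1/4396 ≈ 0.00022748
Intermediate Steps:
K = 4396 (K = 157*28 = 4396)
1/K = 1/4396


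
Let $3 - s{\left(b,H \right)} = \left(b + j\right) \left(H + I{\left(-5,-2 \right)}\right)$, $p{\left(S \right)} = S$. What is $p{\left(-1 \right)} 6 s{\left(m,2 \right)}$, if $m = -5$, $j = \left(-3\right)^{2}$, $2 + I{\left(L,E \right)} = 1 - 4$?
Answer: $-90$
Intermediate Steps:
$I{\left(L,E \right)} = -5$ ($I{\left(L,E \right)} = -2 + \left(1 - 4\right) = -2 - 3 = -5$)
$j = 9$
$s{\left(b,H \right)} = 3 - \left(-5 + H\right) \left(9 + b\right)$ ($s{\left(b,H \right)} = 3 - \left(b + 9\right) \left(H - 5\right) = 3 - \left(9 + b\right) \left(-5 + H\right) = 3 - \left(-5 + H\right) \left(9 + b\right)$)
$p{\left(-1 \right)} 6 s{\left(m,2 \right)} = \left(-1\right) 6 \left(48 - 18 + 5 \left(-5\right) - 2 \left(-5\right)\right) = - 6 \left(48 - 18 - 25 + 10\right) = \left(-6\right) 15 = -90$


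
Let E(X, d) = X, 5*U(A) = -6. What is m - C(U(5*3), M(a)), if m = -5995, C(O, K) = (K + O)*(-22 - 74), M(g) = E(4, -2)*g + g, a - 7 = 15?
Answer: 22249/5 ≈ 4449.8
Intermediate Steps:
a = 22 (a = 7 + 15 = 22)
U(A) = -6/5 (U(A) = (1/5)*(-6) = -6/5)
M(g) = 5*g (M(g) = 4*g + g = 5*g)
C(O, K) = -96*K - 96*O (C(O, K) = (K + O)*(-96) = -96*K - 96*O)
m - C(U(5*3), M(a)) = -5995 - (-480*22 - 96*(-6/5)) = -5995 - (-96*110 + 576/5) = -5995 - (-10560 + 576/5) = -5995 - 1*(-52224/5) = -5995 + 52224/5 = 22249/5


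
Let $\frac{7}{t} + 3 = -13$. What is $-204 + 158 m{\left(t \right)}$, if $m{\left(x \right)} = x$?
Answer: $- \frac{2185}{8} \approx -273.13$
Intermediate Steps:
$t = - \frac{7}{16}$ ($t = \frac{7}{-3 - 13} = \frac{7}{-16} = 7 \left(- \frac{1}{16}\right) = - \frac{7}{16} \approx -0.4375$)
$-204 + 158 m{\left(t \right)} = -204 + 158 \left(- \frac{7}{16}\right) = -204 - \frac{553}{8} = - \frac{2185}{8}$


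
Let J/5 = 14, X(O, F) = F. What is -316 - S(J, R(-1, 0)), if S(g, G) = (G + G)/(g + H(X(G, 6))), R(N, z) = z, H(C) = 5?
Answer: -316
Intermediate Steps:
J = 70 (J = 5*14 = 70)
S(g, G) = 2*G/(5 + g) (S(g, G) = (G + G)/(g + 5) = (2*G)/(5 + g) = 2*G/(5 + g))
-316 - S(J, R(-1, 0)) = -316 - 2*0/(5 + 70) = -316 - 2*0/75 = -316 - 1*0 = -316 + 0 = -316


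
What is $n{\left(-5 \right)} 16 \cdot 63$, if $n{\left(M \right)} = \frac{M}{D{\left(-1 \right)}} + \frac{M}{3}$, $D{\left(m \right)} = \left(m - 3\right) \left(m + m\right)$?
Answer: $-2310$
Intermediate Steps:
$D{\left(m \right)} = 2 m \left(-3 + m\right)$ ($D{\left(m \right)} = \left(-3 + m\right) 2 m = 2 m \left(-3 + m\right)$)
$n{\left(M \right)} = \frac{11 M}{24}$ ($n{\left(M \right)} = \frac{M}{2 \left(-1\right) \left(-3 - 1\right)} + \frac{M}{3} = \frac{M}{2 \left(-1\right) \left(-4\right)} + M \frac{1}{3} = \frac{M}{8} + \frac{M}{3} = \frac{11 M}{24}$)
$n{\left(-5 \right)} 16 \cdot 63 = \frac{11}{24} \left(-5\right) 16 \cdot 63 = \left(- \frac{55}{24}\right) 16 \cdot 63 = \left(- \frac{110}{3}\right) 63 = -2310$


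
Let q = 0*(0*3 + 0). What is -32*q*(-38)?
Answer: 0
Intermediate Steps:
q = 0 (q = 0*(0 + 0) = 0*0 = 0)
-32*q*(-38) = -32*0*(-38) = 0*(-38) = 0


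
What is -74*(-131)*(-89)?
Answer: -862766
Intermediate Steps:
-74*(-131)*(-89) = 9694*(-89) = -862766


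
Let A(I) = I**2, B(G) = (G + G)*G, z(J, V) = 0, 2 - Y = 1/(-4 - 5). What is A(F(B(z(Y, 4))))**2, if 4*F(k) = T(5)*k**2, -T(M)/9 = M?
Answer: 0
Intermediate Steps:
T(M) = -9*M
Y = 19/9 (Y = 2 - 1/(-4 - 5) = 2 - 1/(-9) = 2 - 1*(-1/9) = 2 + 1/9 = 19/9 ≈ 2.1111)
B(G) = 2*G**2 (B(G) = (2*G)*G = 2*G**2)
F(k) = -45*k**2/4 (F(k) = ((-9*5)*k**2)/4 = (-45*k**2)/4 = -45*k**2/4)
A(F(B(z(Y, 4))))**2 = ((-45*(2*0**2)**2/4)**2)**2 = ((-45*(2*0)**2/4)**2)**2 = ((-45/4*0**2)**2)**2 = ((-45/4*0)**2)**2 = (0**2)**2 = 0**2 = 0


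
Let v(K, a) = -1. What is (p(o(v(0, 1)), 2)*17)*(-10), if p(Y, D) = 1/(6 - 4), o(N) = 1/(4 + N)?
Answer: -85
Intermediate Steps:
p(Y, D) = ½ (p(Y, D) = 1/2 = ½)
(p(o(v(0, 1)), 2)*17)*(-10) = ((½)*17)*(-10) = (17/2)*(-10) = -85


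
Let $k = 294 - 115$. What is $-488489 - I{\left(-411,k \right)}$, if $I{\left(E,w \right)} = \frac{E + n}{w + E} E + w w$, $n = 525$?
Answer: $- \frac{60404907}{116} \approx -5.2073 \cdot 10^{5}$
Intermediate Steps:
$k = 179$ ($k = 294 - 115 = 179$)
$I{\left(E,w \right)} = w^{2} + \frac{E \left(525 + E\right)}{E + w}$ ($I{\left(E,w \right)} = \frac{E + 525}{w + E} E + w w = \frac{525 + E}{E + w} E + w^{2} = \frac{E \left(525 + E\right)}{E + w} + w^{2} = w^{2} + \frac{E \left(525 + E\right)}{E + w}$)
$-488489 - I{\left(-411,k \right)} = -488489 - \frac{\left(-411\right)^{2} + 179^{3} + 525 \left(-411\right) - 411 \cdot 179^{2}}{-411 + 179} = -488489 - \frac{168921 + 5735339 - 215775 - 13168851}{-232} = -488489 - - \frac{168921 + 5735339 - 215775 - 13168851}{232} = -488489 - \left(- \frac{1}{232}\right) \left(-7480366\right) = -488489 - \frac{3740183}{116} = - \frac{60404907}{116}$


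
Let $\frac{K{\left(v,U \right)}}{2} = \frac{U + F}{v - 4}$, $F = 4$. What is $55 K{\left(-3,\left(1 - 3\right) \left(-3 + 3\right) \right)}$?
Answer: $- \frac{440}{7} \approx -62.857$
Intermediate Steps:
$K{\left(v,U \right)} = \frac{2 \left(4 + U\right)}{-4 + v}$ ($K{\left(v,U \right)} = 2 \frac{U + 4}{v - 4} = 2 \frac{4 + U}{-4 + v} = \frac{2 \left(4 + U\right)}{-4 + v}$)
$55 K{\left(-3,\left(1 - 3\right) \left(-3 + 3\right) \right)} = 55 \frac{2 \left(4 + \left(1 - 3\right) \left(-3 + 3\right)\right)}{-4 - 3} = 55 \frac{2 \left(4 - 0\right)}{-7} = 55 \cdot 2 \left(- \frac{1}{7}\right) \left(4 + 0\right) = 55 \cdot 2 \left(- \frac{1}{7}\right) 4 = 55 \left(- \frac{8}{7}\right) = - \frac{440}{7}$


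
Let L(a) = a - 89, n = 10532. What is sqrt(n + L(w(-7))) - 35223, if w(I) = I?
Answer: -35223 + 2*sqrt(2609) ≈ -35121.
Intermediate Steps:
L(a) = -89 + a
sqrt(n + L(w(-7))) - 35223 = sqrt(10532 + (-89 - 7)) - 35223 = sqrt(10532 - 96) - 35223 = sqrt(10436) - 35223 = 2*sqrt(2609) - 35223 = -35223 + 2*sqrt(2609)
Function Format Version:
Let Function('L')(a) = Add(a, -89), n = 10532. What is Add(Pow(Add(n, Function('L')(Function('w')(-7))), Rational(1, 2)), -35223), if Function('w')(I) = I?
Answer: Add(-35223, Mul(2, Pow(2609, Rational(1, 2)))) ≈ -35121.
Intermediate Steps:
Function('L')(a) = Add(-89, a)
Add(Pow(Add(n, Function('L')(Function('w')(-7))), Rational(1, 2)), -35223) = Add(Pow(Add(10532, Add(-89, -7)), Rational(1, 2)), -35223) = Add(Pow(Add(10532, -96), Rational(1, 2)), -35223) = Add(Pow(10436, Rational(1, 2)), -35223) = Add(Mul(2, Pow(2609, Rational(1, 2))), -35223) = Add(-35223, Mul(2, Pow(2609, Rational(1, 2))))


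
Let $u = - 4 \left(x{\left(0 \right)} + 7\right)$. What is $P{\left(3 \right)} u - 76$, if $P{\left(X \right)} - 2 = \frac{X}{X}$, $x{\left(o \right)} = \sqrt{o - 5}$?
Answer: $-160 - 12 i \sqrt{5} \approx -160.0 - 26.833 i$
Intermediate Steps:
$x{\left(o \right)} = \sqrt{-5 + o}$
$u = -28 - 4 i \sqrt{5}$ ($u = - 4 \left(\sqrt{-5 + 0} + 7\right) = - 4 \left(\sqrt{-5} + 7\right) = - 4 \left(i \sqrt{5} + 7\right) = - 4 \left(7 + i \sqrt{5}\right) = -28 - 4 i \sqrt{5} \approx -28.0 - 8.9443 i$)
$P{\left(X \right)} = 3$ ($P{\left(X \right)} = 2 + \frac{X}{X} = 2 + 1 = 3$)
$P{\left(3 \right)} u - 76 = 3 \left(-28 - 4 i \sqrt{5}\right) - 76 = \left(-84 - 12 i \sqrt{5}\right) - 76 = -160 - 12 i \sqrt{5}$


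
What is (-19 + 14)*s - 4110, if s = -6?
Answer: -4080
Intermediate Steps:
(-19 + 14)*s - 4110 = (-19 + 14)*(-6) - 4110 = -5*(-6) - 4110 = 30 - 4110 = -4080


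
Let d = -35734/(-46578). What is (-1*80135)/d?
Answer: -1866264015/17867 ≈ -1.0445e+5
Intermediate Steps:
d = 17867/23289 (d = -35734*(-1/46578) = 17867/23289 ≈ 0.76719)
(-1*80135)/d = (-1*80135)/(17867/23289) = -80135*23289/17867 = -1866264015/17867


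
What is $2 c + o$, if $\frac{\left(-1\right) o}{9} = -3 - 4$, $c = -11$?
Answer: $41$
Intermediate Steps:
$o = 63$ ($o = - 9 \left(-3 - 4\right) = \left(-9\right) \left(-7\right) = 63$)
$2 c + o = 2 \left(-11\right) + 63 = -22 + 63 = 41$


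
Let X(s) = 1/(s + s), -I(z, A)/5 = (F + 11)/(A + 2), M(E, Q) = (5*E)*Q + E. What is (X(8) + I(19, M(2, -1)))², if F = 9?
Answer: 644809/2304 ≈ 279.87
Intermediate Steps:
M(E, Q) = E + 5*E*Q (M(E, Q) = 5*E*Q + E = E + 5*E*Q)
I(z, A) = -100/(2 + A) (I(z, A) = -5*(9 + 11)/(A + 2) = -100/(2 + A))
X(s) = 1/(2*s)
(X(8) + I(19, M(2, -1)))² = ((½)/8 - 100/(2 + 2*(1 + 5*(-1))))² = ((½)*(⅛) - 100/(2 + 2*(1 - 5)))² = (1/16 - 100/(2 + 2*(-4)))² = (1/16 - 100/(2 - 8))² = (1/16 - 100/(-6))² = (1/16 - 100*(-⅙))² = (1/16 + 50/3)² = (803/48)² = 644809/2304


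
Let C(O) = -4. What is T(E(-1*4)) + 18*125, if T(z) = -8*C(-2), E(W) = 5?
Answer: 2282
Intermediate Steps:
T(z) = 32 (T(z) = -8*(-4) = 32)
T(E(-1*4)) + 18*125 = 32 + 18*125 = 32 + 2250 = 2282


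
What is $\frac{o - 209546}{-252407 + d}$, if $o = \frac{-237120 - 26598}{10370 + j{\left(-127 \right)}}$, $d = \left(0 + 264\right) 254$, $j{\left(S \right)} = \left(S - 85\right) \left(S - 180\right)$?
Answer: $\frac{7905673801}{6992737177} \approx 1.1306$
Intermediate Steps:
$j{\left(S \right)} = \left(-180 + S\right) \left(-85 + S\right)$ ($j{\left(S \right)} = \left(-85 + S\right) \left(-180 + S\right) = \left(-180 + S\right) \left(-85 + S\right)$)
$d = 67056$ ($d = 264 \cdot 254 = 67056$)
$o = - \frac{131859}{37727}$ ($o = \frac{-237120 - 26598}{10370 + \left(15300 + \left(-127\right)^{2} - -33655\right)} = - \frac{263718}{10370 + \left(15300 + 16129 + 33655\right)} = - \frac{263718}{10370 + 65084} = - \frac{263718}{75454} = \left(-263718\right) \frac{1}{75454} = - \frac{131859}{37727} \approx -3.4951$)
$\frac{o - 209546}{-252407 + d} = \frac{- \frac{131859}{37727} - 209546}{-252407 + 67056} = - \frac{7905673801}{37727 \left(-185351\right)} = \left(- \frac{7905673801}{37727}\right) \left(- \frac{1}{185351}\right) = \frac{7905673801}{6992737177}$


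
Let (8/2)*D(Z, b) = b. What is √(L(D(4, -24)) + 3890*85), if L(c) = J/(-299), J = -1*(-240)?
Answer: √29560368890/299 ≈ 575.02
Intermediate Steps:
D(Z, b) = b/4
J = 240
L(c) = -240/299 (L(c) = 240/(-299) = 240*(-1/299) = -240/299)
√(L(D(4, -24)) + 3890*85) = √(-240/299 + 3890*85) = √(-240/299 + 330650) = √(98864110/299) = √29560368890/299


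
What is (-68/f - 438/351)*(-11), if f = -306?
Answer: 440/39 ≈ 11.282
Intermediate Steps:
(-68/f - 438/351)*(-11) = (-68/(-306) - 438/351)*(-11) = (-68*(-1/306) - 438*1/351)*(-11) = (2/9 - 146/117)*(-11) = -40/39*(-11) = 440/39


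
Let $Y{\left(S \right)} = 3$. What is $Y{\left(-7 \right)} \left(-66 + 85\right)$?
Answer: $57$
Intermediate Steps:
$Y{\left(-7 \right)} \left(-66 + 85\right) = 3 \left(-66 + 85\right) = 3 \cdot 19 = 57$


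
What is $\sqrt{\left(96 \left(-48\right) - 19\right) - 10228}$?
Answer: $i \sqrt{14855} \approx 121.88 i$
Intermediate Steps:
$\sqrt{\left(96 \left(-48\right) - 19\right) - 10228} = \sqrt{\left(-4608 - 19\right) - 10228} = \sqrt{-4627 - 10228} = \sqrt{-14855} = i \sqrt{14855}$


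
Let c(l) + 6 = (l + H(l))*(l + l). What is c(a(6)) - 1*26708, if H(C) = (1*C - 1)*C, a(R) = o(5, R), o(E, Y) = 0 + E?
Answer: -26464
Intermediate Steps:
o(E, Y) = E
a(R) = 5
H(C) = C*(-1 + C) (H(C) = (C - 1)*C = (-1 + C)*C = C*(-1 + C))
c(l) = -6 + 2*l*(l + l*(-1 + l)) (c(l) = -6 + (l + l*(-1 + l))*(l + l) = -6 + (l + l*(-1 + l))*(2*l) = -6 + 2*l*(l + l*(-1 + l)))
c(a(6)) - 1*26708 = (-6 + 2*5³) - 1*26708 = (-6 + 2*125) - 26708 = (-6 + 250) - 26708 = 244 - 26708 = -26464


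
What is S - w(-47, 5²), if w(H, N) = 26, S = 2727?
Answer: 2701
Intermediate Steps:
S - w(-47, 5²) = 2727 - 1*26 = 2727 - 26 = 2701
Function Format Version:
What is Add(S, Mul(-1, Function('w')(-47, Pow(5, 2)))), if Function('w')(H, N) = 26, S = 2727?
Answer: 2701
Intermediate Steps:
Add(S, Mul(-1, Function('w')(-47, Pow(5, 2)))) = Add(2727, Mul(-1, 26)) = Add(2727, -26) = 2701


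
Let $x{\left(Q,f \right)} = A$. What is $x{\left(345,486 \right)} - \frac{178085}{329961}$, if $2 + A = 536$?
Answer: $\frac{176021089}{329961} \approx 533.46$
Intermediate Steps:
$A = 534$ ($A = -2 + 536 = 534$)
$x{\left(Q,f \right)} = 534$
$x{\left(345,486 \right)} - \frac{178085}{329961} = 534 - \frac{178085}{329961} = \frac{176021089}{329961}$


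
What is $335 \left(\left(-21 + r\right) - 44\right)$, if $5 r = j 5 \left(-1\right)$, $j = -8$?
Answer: $-19095$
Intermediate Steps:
$r = 8$ ($r = \frac{\left(-8\right) 5 \left(-1\right)}{5} = \frac{\left(-40\right) \left(-1\right)}{5} = \frac{1}{5} \cdot 40 = 8$)
$335 \left(\left(-21 + r\right) - 44\right) = 335 \left(\left(-21 + 8\right) - 44\right) = 335 \left(-13 - 44\right) = 335 \left(-57\right) = -19095$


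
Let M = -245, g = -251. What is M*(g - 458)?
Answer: 173705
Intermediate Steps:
M*(g - 458) = -245*(-251 - 458) = -245*(-709) = 173705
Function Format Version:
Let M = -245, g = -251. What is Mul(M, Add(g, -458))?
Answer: 173705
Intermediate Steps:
Mul(M, Add(g, -458)) = Mul(-245, Add(-251, -458)) = Mul(-245, -709) = 173705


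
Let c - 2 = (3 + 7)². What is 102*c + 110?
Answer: 10514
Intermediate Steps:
c = 102 (c = 2 + (3 + 7)² = 2 + 10² = 2 + 100 = 102)
102*c + 110 = 102*102 + 110 = 10404 + 110 = 10514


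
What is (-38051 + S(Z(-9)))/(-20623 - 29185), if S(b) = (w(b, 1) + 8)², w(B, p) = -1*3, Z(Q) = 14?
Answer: 19013/24904 ≈ 0.76345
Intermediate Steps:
w(B, p) = -3
S(b) = 25 (S(b) = (-3 + 8)² = 5² = 25)
(-38051 + S(Z(-9)))/(-20623 - 29185) = (-38051 + 25)/(-20623 - 29185) = -38026/(-49808) = -38026*(-1/49808) = 19013/24904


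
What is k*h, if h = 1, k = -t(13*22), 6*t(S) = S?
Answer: -143/3 ≈ -47.667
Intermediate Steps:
t(S) = S/6
k = -143/3 (k = -13*22/6 = -286/6 = -1*143/3 = -143/3 ≈ -47.667)
k*h = -143/3*1 = -143/3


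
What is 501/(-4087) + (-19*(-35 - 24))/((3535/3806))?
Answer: 17435520727/14447545 ≈ 1206.8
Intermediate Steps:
501/(-4087) + (-19*(-35 - 24))/((3535/3806)) = 501*(-1/4087) + (-19*(-59))/((3535*(1/3806))) = -501/4087 + 1121/(3535/3806) = -501/4087 + 1121*(3806/3535) = -501/4087 + 4266526/3535 = 17435520727/14447545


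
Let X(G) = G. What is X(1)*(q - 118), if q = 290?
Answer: 172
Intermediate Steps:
X(1)*(q - 118) = 1*(290 - 118) = 1*172 = 172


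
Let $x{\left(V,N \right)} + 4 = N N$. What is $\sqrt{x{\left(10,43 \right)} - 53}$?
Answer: $16 \sqrt{7} \approx 42.332$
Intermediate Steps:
$x{\left(V,N \right)} = -4 + N^{2}$ ($x{\left(V,N \right)} = -4 + N N = -4 + N^{2}$)
$\sqrt{x{\left(10,43 \right)} - 53} = \sqrt{\left(-4 + 43^{2}\right) - 53} = \sqrt{\left(-4 + 1849\right) - 53} = \sqrt{1845 - 53} = \sqrt{1792} = 16 \sqrt{7}$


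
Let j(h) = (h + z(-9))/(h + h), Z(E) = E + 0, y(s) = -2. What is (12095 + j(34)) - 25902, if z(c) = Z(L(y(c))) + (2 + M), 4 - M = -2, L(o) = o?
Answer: -234709/17 ≈ -13806.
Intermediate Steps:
M = 6 (M = 4 - 1*(-2) = 4 + 2 = 6)
Z(E) = E
z(c) = 6 (z(c) = -2 + (2 + 6) = -2 + 8 = 6)
j(h) = (6 + h)/(2*h) (j(h) = (h + 6)/(h + h) = (6 + h)/((2*h)) = (6 + h)*(1/(2*h)) = (6 + h)/(2*h))
(12095 + j(34)) - 25902 = (12095 + (1/2)*(6 + 34)/34) - 25902 = (12095 + (1/2)*(1/34)*40) - 25902 = (12095 + 10/17) - 25902 = 205625/17 - 25902 = -234709/17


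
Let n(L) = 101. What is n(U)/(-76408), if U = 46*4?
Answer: -101/76408 ≈ -0.0013219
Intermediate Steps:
U = 184
n(U)/(-76408) = 101/(-76408) = 101*(-1/76408) = -101/76408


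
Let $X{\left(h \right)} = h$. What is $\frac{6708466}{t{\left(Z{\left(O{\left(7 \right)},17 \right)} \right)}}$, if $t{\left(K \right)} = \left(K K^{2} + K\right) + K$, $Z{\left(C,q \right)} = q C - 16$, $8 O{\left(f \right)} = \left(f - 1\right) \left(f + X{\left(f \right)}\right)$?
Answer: $\frac{53667728}{34330725} \approx 1.5633$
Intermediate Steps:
$O{\left(f \right)} = \frac{f \left(-1 + f\right)}{4}$ ($O{\left(f \right)} = \frac{\left(f - 1\right) \left(f + f\right)}{8} = \frac{\left(-1 + f\right) 2 f}{8} = \frac{2 f \left(-1 + f\right)}{8} = \frac{f \left(-1 + f\right)}{4}$)
$Z{\left(C,q \right)} = -16 + C q$ ($Z{\left(C,q \right)} = C q - 16 = -16 + C q$)
$t{\left(K \right)} = K^{3} + 2 K$ ($t{\left(K \right)} = \left(K^{3} + K\right) + K = \left(K + K^{3}\right) + K = K^{3} + 2 K$)
$\frac{6708466}{t{\left(Z{\left(O{\left(7 \right)},17 \right)} \right)}} = \frac{6708466}{\left(-16 + \frac{1}{4} \cdot 7 \left(-1 + 7\right) 17\right) \left(2 + \left(-16 + \frac{1}{4} \cdot 7 \left(-1 + 7\right) 17\right)^{2}\right)} = \frac{6708466}{\left(-16 + \frac{1}{4} \cdot 7 \cdot 6 \cdot 17\right) \left(2 + \left(-16 + \frac{1}{4} \cdot 7 \cdot 6 \cdot 17\right)^{2}\right)} = \frac{6708466}{\left(-16 + \frac{21}{2} \cdot 17\right) \left(2 + \left(-16 + \frac{21}{2} \cdot 17\right)^{2}\right)} = \frac{6708466}{\left(-16 + \frac{357}{2}\right) \left(2 + \left(-16 + \frac{357}{2}\right)^{2}\right)} = \frac{6708466}{\frac{325}{2} \left(2 + \left(\frac{325}{2}\right)^{2}\right)} = \frac{6708466}{\frac{325}{2} \left(2 + \frac{105625}{4}\right)} = \frac{6708466}{\frac{325}{2} \cdot \frac{105633}{4}} = \frac{6708466}{\frac{34330725}{8}} = 6708466 \cdot \frac{8}{34330725} = \frac{53667728}{34330725}$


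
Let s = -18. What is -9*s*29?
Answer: 4698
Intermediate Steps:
-9*s*29 = -9*(-18)*29 = 162*29 = 4698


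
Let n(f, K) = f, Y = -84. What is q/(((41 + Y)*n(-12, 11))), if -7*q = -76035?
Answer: 25345/1204 ≈ 21.051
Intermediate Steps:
q = 76035/7 (q = -1/7*(-76035) = 76035/7 ≈ 10862.)
q/(((41 + Y)*n(-12, 11))) = 76035/(7*(((41 - 84)*(-12)))) = 76035/(7*((-43*(-12)))) = (76035/7)/516 = (76035/7)*(1/516) = 25345/1204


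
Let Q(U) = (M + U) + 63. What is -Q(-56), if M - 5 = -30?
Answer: 18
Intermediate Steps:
M = -25 (M = 5 - 30 = -25)
Q(U) = 38 + U (Q(U) = (-25 + U) + 63 = 38 + U)
-Q(-56) = -(38 - 56) = -1*(-18) = 18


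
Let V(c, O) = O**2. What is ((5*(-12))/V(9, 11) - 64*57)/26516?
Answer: -110367/802109 ≈ -0.13760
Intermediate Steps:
((5*(-12))/V(9, 11) - 64*57)/26516 = ((5*(-12))/(11**2) - 64*57)/26516 = (-60/121 - 3648)*(1/26516) = -441468/121*1/26516 = -110367/802109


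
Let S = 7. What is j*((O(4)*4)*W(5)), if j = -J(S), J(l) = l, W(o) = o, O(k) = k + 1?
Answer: -700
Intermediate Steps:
O(k) = 1 + k
j = -7 (j = -1*7 = -7)
j*((O(4)*4)*W(5)) = -7*(1 + 4)*4*5 = -7*5*4*5 = -140*5 = -7*100 = -700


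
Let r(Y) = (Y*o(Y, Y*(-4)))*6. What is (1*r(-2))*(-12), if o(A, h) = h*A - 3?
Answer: -2736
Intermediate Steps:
o(A, h) = -3 + A*h (o(A, h) = A*h - 3 = -3 + A*h)
r(Y) = 6*Y*(-3 - 4*Y²) (r(Y) = (Y*(-3 + Y*(Y*(-4))))*6 = (Y*(-3 + Y*(-4*Y)))*6 = (Y*(-3 - 4*Y²))*6 = 6*Y*(-3 - 4*Y²))
(1*r(-2))*(-12) = (1*(-24*(-2)³ - 18*(-2)))*(-12) = (1*(-24*(-8) + 36))*(-12) = (1*(192 + 36))*(-12) = (1*228)*(-12) = 228*(-12) = -2736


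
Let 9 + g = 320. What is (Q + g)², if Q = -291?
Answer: 400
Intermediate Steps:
g = 311 (g = -9 + 320 = 311)
(Q + g)² = (-291 + 311)² = 20² = 400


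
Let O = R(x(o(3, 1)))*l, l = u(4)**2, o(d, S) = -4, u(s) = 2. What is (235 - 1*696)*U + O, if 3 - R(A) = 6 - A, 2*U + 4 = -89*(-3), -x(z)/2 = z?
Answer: -121203/2 ≈ -60602.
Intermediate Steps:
x(z) = -2*z
U = 263/2 (U = -2 + (-89*(-3))/2 = -2 + (1/2)*267 = -2 + 267/2 = 263/2 ≈ 131.50)
R(A) = -3 + A (R(A) = 3 - (6 - A) = 3 + (-6 + A) = -3 + A)
l = 4 (l = 2**2 = 4)
O = 20 (O = (-3 - 2*(-4))*4 = (-3 + 8)*4 = 5*4 = 20)
(235 - 1*696)*U + O = (235 - 1*696)*(263/2) + 20 = (235 - 696)*(263/2) + 20 = -461*263/2 + 20 = -121243/2 + 20 = -121203/2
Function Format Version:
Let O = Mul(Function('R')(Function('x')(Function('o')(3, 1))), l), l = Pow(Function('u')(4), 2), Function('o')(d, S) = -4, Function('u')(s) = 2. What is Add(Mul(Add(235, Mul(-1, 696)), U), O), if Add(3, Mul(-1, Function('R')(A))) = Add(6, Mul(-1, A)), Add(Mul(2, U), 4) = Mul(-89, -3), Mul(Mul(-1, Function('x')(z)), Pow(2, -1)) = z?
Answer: Rational(-121203, 2) ≈ -60602.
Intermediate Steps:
Function('x')(z) = Mul(-2, z)
U = Rational(263, 2) (U = Add(-2, Mul(Rational(1, 2), Mul(-89, -3))) = Add(-2, Mul(Rational(1, 2), 267)) = Add(-2, Rational(267, 2)) = Rational(263, 2) ≈ 131.50)
Function('R')(A) = Add(-3, A) (Function('R')(A) = Add(3, Mul(-1, Add(6, Mul(-1, A)))) = Add(3, Add(-6, A)) = Add(-3, A))
l = 4 (l = Pow(2, 2) = 4)
O = 20 (O = Mul(Add(-3, Mul(-2, -4)), 4) = Mul(Add(-3, 8), 4) = Mul(5, 4) = 20)
Add(Mul(Add(235, Mul(-1, 696)), U), O) = Add(Mul(Add(235, Mul(-1, 696)), Rational(263, 2)), 20) = Add(Mul(Add(235, -696), Rational(263, 2)), 20) = Add(Mul(-461, Rational(263, 2)), 20) = Add(Rational(-121243, 2), 20) = Rational(-121203, 2)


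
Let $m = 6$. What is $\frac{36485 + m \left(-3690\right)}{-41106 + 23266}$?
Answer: $- \frac{2869}{3568} \approx -0.80409$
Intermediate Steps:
$\frac{36485 + m \left(-3690\right)}{-41106 + 23266} = \frac{36485 + 6 \left(-3690\right)}{-41106 + 23266} = \frac{36485 - 22140}{-17840} = 14345 \left(- \frac{1}{17840}\right) = - \frac{2869}{3568}$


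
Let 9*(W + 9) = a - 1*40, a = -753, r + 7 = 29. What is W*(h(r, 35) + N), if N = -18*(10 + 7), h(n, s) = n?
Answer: 248216/9 ≈ 27580.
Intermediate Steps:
r = 22 (r = -7 + 29 = 22)
W = -874/9 (W = -9 + (-753 - 1*40)/9 = -9 + (-753 - 40)/9 = -9 + (1/9)*(-793) = -9 - 793/9 = -874/9 ≈ -97.111)
N = -306 (N = -18*17 = -306)
W*(h(r, 35) + N) = -874*(22 - 306)/9 = -874/9*(-284) = 248216/9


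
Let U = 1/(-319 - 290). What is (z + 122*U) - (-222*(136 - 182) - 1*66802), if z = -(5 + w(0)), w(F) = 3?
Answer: 34458316/609 ≈ 56582.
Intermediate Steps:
z = -8 (z = -(5 + 3) = -1*8 = -8)
U = -1/609 (U = 1/(-609) = -1/609 ≈ -0.0016420)
(z + 122*U) - (-222*(136 - 182) - 1*66802) = (-8 + 122*(-1/609)) - (-222*(136 - 182) - 1*66802) = (-8 - 122/609) - (-222*(-46) - 66802) = -4994/609 - (10212 - 66802) = -4994/609 - 1*(-56590) = -4994/609 + 56590 = 34458316/609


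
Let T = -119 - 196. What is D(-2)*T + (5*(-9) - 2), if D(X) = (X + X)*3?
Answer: 3733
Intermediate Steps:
T = -315
D(X) = 6*X (D(X) = (2*X)*3 = 6*X)
D(-2)*T + (5*(-9) - 2) = (6*(-2))*(-315) + (5*(-9) - 2) = -12*(-315) + (-45 - 2) = 3780 - 47 = 3733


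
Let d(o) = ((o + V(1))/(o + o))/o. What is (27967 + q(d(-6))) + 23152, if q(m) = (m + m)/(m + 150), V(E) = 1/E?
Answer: 110365919/2159 ≈ 51119.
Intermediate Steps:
V(E) = 1/E
d(o) = (1 + o)/(2*o**2) (d(o) = ((o + 1/1)/(o + o))/o = ((o + 1)/((2*o)))/o = ((1 + o)*(1/(2*o)))/o = ((1 + o)/(2*o))/o = (1 + o)/(2*o**2))
q(m) = 2*m/(150 + m) (q(m) = (2*m)/(150 + m) = 2*m/(150 + m))
(27967 + q(d(-6))) + 23152 = (27967 + 2*((1/2)*(1 - 6)/(-6)**2)/(150 + (1/2)*(1 - 6)/(-6)**2)) + 23152 = (27967 + 2*((1/2)*(1/36)*(-5))/(150 + (1/2)*(1/36)*(-5))) + 23152 = (27967 + 2*(-5/72)/(150 - 5/72)) + 23152 = (27967 + 2*(-5/72)/(10795/72)) + 23152 = (27967 + 2*(-5/72)*(72/10795)) + 23152 = (27967 - 2/2159) + 23152 = 60380751/2159 + 23152 = 110365919/2159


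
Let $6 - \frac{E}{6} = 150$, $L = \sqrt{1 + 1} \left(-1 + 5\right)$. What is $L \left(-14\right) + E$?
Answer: $-864 - 56 \sqrt{2} \approx -943.2$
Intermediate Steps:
$L = 4 \sqrt{2}$ ($L = \sqrt{2} \cdot 4 = 4 \sqrt{2} \approx 5.6569$)
$E = -864$ ($E = 36 - 900 = -864$)
$L \left(-14\right) + E = 4 \sqrt{2} \left(-14\right) - 864 = - 56 \sqrt{2} - 864 = -864 - 56 \sqrt{2}$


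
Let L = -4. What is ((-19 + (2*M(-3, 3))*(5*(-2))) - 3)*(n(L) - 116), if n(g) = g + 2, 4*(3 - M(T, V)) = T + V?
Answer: 9676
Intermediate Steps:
M(T, V) = 3 - T/4 - V/4 (M(T, V) = 3 - (T + V)/4 = 3 + (-T/4 - V/4) = 3 - T/4 - V/4)
n(g) = 2 + g
((-19 + (2*M(-3, 3))*(5*(-2))) - 3)*(n(L) - 116) = ((-19 + (2*(3 - 1/4*(-3) - 1/4*3))*(5*(-2))) - 3)*((2 - 4) - 116) = ((-19 + (2*(3 + 3/4 - 3/4))*(-10)) - 3)*(-2 - 116) = ((-19 + (2*3)*(-10)) - 3)*(-118) = ((-19 + 6*(-10)) - 3)*(-118) = ((-19 - 60) - 3)*(-118) = (-79 - 3)*(-118) = -82*(-118) = 9676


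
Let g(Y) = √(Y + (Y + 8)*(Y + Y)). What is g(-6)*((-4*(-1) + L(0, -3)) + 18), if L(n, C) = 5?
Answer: 27*I*√30 ≈ 147.89*I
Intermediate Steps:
g(Y) = √(Y + 2*Y*(8 + Y)) (g(Y) = √(Y + (8 + Y)*(2*Y)) = √(Y + 2*Y*(8 + Y)))
g(-6)*((-4*(-1) + L(0, -3)) + 18) = √(-6*(17 + 2*(-6)))*((-4*(-1) + 5) + 18) = √(-6*(17 - 12))*((4 + 5) + 18) = √(-6*5)*(9 + 18) = √(-30)*27 = (I*√30)*27 = 27*I*√30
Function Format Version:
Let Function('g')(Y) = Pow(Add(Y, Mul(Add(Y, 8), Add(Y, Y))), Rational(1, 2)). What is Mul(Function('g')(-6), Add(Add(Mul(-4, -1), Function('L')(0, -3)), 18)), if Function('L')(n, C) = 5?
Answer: Mul(27, I, Pow(30, Rational(1, 2))) ≈ Mul(147.89, I)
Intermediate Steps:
Function('g')(Y) = Pow(Add(Y, Mul(2, Y, Add(8, Y))), Rational(1, 2)) (Function('g')(Y) = Pow(Add(Y, Mul(Add(8, Y), Mul(2, Y))), Rational(1, 2)) = Pow(Add(Y, Mul(2, Y, Add(8, Y))), Rational(1, 2)))
Mul(Function('g')(-6), Add(Add(Mul(-4, -1), Function('L')(0, -3)), 18)) = Mul(Pow(Mul(-6, Add(17, Mul(2, -6))), Rational(1, 2)), Add(Add(Mul(-4, -1), 5), 18)) = Mul(Pow(Mul(-6, Add(17, -12)), Rational(1, 2)), Add(Add(4, 5), 18)) = Mul(Pow(Mul(-6, 5), Rational(1, 2)), Add(9, 18)) = Mul(Pow(-30, Rational(1, 2)), 27) = Mul(Mul(I, Pow(30, Rational(1, 2))), 27) = Mul(27, I, Pow(30, Rational(1, 2)))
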